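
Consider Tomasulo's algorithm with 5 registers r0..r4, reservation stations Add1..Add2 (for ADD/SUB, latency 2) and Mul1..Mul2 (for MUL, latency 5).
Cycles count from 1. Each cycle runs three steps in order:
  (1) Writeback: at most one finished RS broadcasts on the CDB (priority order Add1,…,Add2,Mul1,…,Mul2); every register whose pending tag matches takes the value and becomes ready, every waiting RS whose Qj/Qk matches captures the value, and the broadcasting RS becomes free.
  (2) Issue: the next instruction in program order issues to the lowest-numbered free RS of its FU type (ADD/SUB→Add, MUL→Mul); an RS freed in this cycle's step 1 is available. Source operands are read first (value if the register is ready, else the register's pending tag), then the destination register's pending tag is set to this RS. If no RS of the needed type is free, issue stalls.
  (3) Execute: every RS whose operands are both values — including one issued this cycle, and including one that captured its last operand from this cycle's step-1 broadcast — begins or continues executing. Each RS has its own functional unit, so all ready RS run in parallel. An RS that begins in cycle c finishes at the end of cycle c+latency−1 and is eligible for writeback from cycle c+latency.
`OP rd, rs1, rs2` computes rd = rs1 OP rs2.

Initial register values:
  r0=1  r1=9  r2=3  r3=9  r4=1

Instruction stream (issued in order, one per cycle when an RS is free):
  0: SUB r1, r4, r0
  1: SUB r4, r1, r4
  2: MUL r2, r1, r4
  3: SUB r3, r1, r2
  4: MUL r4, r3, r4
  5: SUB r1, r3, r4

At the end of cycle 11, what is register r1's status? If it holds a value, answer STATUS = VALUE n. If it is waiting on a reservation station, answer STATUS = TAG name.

STATUS = TAG Add2

c1: issue SUB r1<-Add1 | r0:1,r1:Add1,r2:3,r3:9,r4:1
c2: issue SUB r4<-Add2 | r0:1,r1:Add1,r2:3,r3:9,r4:Add2
c3: CDB Add1=0; issue MUL r2<-Mul1 | r0:1,r1:0,r2:Mul1,r3:9,r4:Add2
c4: issue SUB r3<-Add1 | r0:1,r1:0,r2:Mul1,r3:Add1,r4:Add2
c5: CDB Add2=-1; issue MUL r4<-Mul2 | r0:1,r1:0,r2:Mul1,r3:Add1,r4:Mul2
c6: issue SUB r1<-Add2 | r0:1,r1:Add2,r2:Mul1,r3:Add1,r4:Mul2
c7: - | r0:1,r1:Add2,r2:Mul1,r3:Add1,r4:Mul2
c8: - | r0:1,r1:Add2,r2:Mul1,r3:Add1,r4:Mul2
c9: - | r0:1,r1:Add2,r2:Mul1,r3:Add1,r4:Mul2
c10: CDB Mul1=0 | r0:1,r1:Add2,r2:0,r3:Add1,r4:Mul2
c11: - | r0:1,r1:Add2,r2:0,r3:Add1,r4:Mul2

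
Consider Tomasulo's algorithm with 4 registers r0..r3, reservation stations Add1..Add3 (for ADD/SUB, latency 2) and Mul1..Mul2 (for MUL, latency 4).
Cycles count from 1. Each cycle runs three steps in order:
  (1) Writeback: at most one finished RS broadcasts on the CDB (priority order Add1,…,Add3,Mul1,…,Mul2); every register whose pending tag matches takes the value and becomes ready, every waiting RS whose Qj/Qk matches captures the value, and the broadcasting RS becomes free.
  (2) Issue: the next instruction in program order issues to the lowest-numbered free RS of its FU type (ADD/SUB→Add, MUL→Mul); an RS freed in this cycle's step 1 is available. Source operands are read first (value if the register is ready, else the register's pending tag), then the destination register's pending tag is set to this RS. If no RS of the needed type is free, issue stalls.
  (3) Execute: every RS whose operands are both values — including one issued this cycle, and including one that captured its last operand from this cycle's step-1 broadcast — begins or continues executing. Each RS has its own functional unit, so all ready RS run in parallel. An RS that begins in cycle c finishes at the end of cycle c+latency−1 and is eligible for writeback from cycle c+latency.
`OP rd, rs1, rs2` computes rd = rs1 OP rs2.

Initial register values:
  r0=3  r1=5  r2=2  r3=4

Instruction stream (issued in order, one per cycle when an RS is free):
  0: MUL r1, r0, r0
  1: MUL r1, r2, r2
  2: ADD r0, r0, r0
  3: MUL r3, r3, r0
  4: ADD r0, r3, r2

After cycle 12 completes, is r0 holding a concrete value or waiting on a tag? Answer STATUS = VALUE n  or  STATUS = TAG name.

  c1: issue MUL r1<-Mul1  regs: r0:3,r1:Mul1,r2:2,r3:4
  c2: issue MUL r1<-Mul2  regs: r0:3,r1:Mul2,r2:2,r3:4
  c3: issue ADD r0<-Add1  regs: r0:Add1,r1:Mul2,r2:2,r3:4
  c4: stall  regs: r0:Add1,r1:Mul2,r2:2,r3:4
  c5: CDB Add1=6; stall  regs: r0:6,r1:Mul2,r2:2,r3:4
  c6: CDB Mul1=9; issue MUL r3<-Mul1  regs: r0:6,r1:Mul2,r2:2,r3:Mul1
  c7: CDB Mul2=4; issue ADD r0<-Add1  regs: r0:Add1,r1:4,r2:2,r3:Mul1
  c8: -  regs: r0:Add1,r1:4,r2:2,r3:Mul1
  c9: -  regs: r0:Add1,r1:4,r2:2,r3:Mul1
  c10: CDB Mul1=24  regs: r0:Add1,r1:4,r2:2,r3:24
  c11: -  regs: r0:Add1,r1:4,r2:2,r3:24
  c12: CDB Add1=26  regs: r0:26,r1:4,r2:2,r3:24

STATUS = VALUE 26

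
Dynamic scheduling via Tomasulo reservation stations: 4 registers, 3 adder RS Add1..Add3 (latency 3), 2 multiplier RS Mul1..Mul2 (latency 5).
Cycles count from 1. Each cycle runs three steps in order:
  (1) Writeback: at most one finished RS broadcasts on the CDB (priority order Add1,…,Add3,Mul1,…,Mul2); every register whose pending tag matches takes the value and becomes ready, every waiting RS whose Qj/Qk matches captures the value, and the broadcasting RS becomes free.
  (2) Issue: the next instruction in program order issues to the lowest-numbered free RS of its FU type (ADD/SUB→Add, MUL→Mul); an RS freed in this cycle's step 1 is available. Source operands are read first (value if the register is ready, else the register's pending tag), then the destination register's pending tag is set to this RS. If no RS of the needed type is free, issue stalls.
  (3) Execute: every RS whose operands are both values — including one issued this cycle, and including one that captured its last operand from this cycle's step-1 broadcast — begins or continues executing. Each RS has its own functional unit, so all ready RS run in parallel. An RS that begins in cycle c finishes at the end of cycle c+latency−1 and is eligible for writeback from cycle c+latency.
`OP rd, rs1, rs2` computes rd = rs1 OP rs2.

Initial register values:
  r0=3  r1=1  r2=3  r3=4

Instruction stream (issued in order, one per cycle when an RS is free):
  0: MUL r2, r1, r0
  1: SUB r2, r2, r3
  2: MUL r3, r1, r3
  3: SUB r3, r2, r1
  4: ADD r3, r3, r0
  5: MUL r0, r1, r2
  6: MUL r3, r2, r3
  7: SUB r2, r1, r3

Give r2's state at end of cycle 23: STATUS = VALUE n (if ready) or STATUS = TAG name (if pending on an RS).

STATUS = VALUE 2

  c1: issue MUL r2<-Mul1  regs: r0:3,r1:1,r2:Mul1,r3:4
  c2: issue SUB r2<-Add1  regs: r0:3,r1:1,r2:Add1,r3:4
  c3: issue MUL r3<-Mul2  regs: r0:3,r1:1,r2:Add1,r3:Mul2
  c4: issue SUB r3<-Add2  regs: r0:3,r1:1,r2:Add1,r3:Add2
  c5: issue ADD r3<-Add3  regs: r0:3,r1:1,r2:Add1,r3:Add3
  c6: CDB Mul1=3; issue MUL r0<-Mul1  regs: r0:Mul1,r1:1,r2:Add1,r3:Add3
  c7: stall  regs: r0:Mul1,r1:1,r2:Add1,r3:Add3
  c8: CDB Mul2=4; issue MUL r3<-Mul2  regs: r0:Mul1,r1:1,r2:Add1,r3:Mul2
  c9: CDB Add1=-1; issue SUB r2<-Add1  regs: r0:Mul1,r1:1,r2:Add1,r3:Mul2
  c10: -  regs: r0:Mul1,r1:1,r2:Add1,r3:Mul2
  c11: -  regs: r0:Mul1,r1:1,r2:Add1,r3:Mul2
  c12: CDB Add2=-2  regs: r0:Mul1,r1:1,r2:Add1,r3:Mul2
  c13: -  regs: r0:Mul1,r1:1,r2:Add1,r3:Mul2
  c14: CDB Mul1=-1  regs: r0:-1,r1:1,r2:Add1,r3:Mul2
  c15: CDB Add3=1  regs: r0:-1,r1:1,r2:Add1,r3:Mul2
  c16: -  regs: r0:-1,r1:1,r2:Add1,r3:Mul2
  c17: -  regs: r0:-1,r1:1,r2:Add1,r3:Mul2
  c18: -  regs: r0:-1,r1:1,r2:Add1,r3:Mul2
  c19: -  regs: r0:-1,r1:1,r2:Add1,r3:Mul2
  c20: CDB Mul2=-1  regs: r0:-1,r1:1,r2:Add1,r3:-1
  c21: -  regs: r0:-1,r1:1,r2:Add1,r3:-1
  c22: -  regs: r0:-1,r1:1,r2:Add1,r3:-1
  c23: CDB Add1=2  regs: r0:-1,r1:1,r2:2,r3:-1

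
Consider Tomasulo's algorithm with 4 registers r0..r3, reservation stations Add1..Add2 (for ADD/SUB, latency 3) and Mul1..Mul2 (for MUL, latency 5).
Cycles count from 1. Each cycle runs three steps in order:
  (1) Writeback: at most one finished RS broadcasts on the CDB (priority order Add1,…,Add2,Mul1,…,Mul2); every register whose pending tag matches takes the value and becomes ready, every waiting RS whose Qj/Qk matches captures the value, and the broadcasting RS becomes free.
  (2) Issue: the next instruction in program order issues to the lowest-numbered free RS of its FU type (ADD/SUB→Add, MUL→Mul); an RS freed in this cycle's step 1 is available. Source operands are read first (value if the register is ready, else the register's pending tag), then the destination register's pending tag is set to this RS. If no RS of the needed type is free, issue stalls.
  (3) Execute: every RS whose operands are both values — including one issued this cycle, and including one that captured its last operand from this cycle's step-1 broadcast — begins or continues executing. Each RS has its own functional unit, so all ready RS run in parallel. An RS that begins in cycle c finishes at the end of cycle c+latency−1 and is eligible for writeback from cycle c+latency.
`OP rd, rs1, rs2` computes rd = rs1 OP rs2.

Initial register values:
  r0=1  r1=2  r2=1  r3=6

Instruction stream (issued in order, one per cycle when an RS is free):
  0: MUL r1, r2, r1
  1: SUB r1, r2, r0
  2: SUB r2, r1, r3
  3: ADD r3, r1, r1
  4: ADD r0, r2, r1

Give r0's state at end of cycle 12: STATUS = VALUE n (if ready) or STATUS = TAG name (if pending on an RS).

STATUS = VALUE -6

  c1: issue MUL r1<-Mul1  regs: r0:1,r1:Mul1,r2:1,r3:6
  c2: issue SUB r1<-Add1  regs: r0:1,r1:Add1,r2:1,r3:6
  c3: issue SUB r2<-Add2  regs: r0:1,r1:Add1,r2:Add2,r3:6
  c4: stall  regs: r0:1,r1:Add1,r2:Add2,r3:6
  c5: CDB Add1=0; issue ADD r3<-Add1  regs: r0:1,r1:0,r2:Add2,r3:Add1
  c6: CDB Mul1=2; stall  regs: r0:1,r1:0,r2:Add2,r3:Add1
  c7: stall  regs: r0:1,r1:0,r2:Add2,r3:Add1
  c8: CDB Add1=0; issue ADD r0<-Add1  regs: r0:Add1,r1:0,r2:Add2,r3:0
  c9: CDB Add2=-6  regs: r0:Add1,r1:0,r2:-6,r3:0
  c10: -  regs: r0:Add1,r1:0,r2:-6,r3:0
  c11: -  regs: r0:Add1,r1:0,r2:-6,r3:0
  c12: CDB Add1=-6  regs: r0:-6,r1:0,r2:-6,r3:0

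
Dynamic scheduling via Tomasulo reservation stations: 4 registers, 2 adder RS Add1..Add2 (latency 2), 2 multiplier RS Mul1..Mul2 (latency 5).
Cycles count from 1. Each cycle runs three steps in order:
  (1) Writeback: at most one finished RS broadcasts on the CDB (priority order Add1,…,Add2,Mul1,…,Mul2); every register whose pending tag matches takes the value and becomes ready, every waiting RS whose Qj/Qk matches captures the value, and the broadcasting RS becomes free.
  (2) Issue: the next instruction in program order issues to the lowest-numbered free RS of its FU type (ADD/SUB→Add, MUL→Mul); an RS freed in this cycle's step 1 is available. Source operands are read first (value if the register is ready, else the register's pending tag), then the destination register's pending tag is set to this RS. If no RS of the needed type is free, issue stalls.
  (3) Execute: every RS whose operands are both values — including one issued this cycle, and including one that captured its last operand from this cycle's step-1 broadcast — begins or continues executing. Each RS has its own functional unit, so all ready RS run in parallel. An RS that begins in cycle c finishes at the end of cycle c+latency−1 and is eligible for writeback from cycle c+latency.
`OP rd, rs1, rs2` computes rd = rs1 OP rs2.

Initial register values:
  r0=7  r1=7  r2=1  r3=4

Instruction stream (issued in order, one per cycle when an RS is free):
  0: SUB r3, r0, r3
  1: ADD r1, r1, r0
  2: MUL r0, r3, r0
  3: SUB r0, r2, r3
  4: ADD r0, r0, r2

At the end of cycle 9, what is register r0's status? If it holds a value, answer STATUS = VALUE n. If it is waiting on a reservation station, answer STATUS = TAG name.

c1: issue SUB r3<-Add1 | r0:7,r1:7,r2:1,r3:Add1
c2: issue ADD r1<-Add2 | r0:7,r1:Add2,r2:1,r3:Add1
c3: CDB Add1=3; issue MUL r0<-Mul1 | r0:Mul1,r1:Add2,r2:1,r3:3
c4: CDB Add2=14; issue SUB r0<-Add1 | r0:Add1,r1:14,r2:1,r3:3
c5: issue ADD r0<-Add2 | r0:Add2,r1:14,r2:1,r3:3
c6: CDB Add1=-2 | r0:Add2,r1:14,r2:1,r3:3
c7: - | r0:Add2,r1:14,r2:1,r3:3
c8: CDB Add2=-1 | r0:-1,r1:14,r2:1,r3:3
c9: CDB Mul1=21 | r0:-1,r1:14,r2:1,r3:3

STATUS = VALUE -1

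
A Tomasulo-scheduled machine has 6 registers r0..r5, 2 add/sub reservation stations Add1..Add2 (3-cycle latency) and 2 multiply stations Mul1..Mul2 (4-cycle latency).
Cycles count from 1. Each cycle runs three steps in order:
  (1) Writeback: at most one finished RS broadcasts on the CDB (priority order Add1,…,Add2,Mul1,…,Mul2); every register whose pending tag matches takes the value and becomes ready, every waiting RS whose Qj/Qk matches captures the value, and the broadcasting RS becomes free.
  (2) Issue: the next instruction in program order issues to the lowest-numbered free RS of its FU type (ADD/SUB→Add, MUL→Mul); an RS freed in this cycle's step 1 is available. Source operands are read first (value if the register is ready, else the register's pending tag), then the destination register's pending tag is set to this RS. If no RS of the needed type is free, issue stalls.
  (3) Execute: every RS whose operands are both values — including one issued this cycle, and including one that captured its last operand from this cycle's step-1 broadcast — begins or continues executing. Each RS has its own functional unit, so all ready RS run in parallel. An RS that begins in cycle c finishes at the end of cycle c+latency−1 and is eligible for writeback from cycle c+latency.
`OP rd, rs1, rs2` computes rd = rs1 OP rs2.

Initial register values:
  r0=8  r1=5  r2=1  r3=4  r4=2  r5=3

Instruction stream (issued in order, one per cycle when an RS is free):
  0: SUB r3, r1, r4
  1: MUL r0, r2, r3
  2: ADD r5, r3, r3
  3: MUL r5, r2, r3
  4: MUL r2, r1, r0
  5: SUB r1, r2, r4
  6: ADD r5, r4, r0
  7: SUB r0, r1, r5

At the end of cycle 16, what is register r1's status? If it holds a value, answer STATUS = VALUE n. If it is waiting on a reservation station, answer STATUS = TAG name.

  c1: issue SUB r3<-Add1  regs: r0:8,r1:5,r2:1,r3:Add1,r4:2,r5:3
  c2: issue MUL r0<-Mul1  regs: r0:Mul1,r1:5,r2:1,r3:Add1,r4:2,r5:3
  c3: issue ADD r5<-Add2  regs: r0:Mul1,r1:5,r2:1,r3:Add1,r4:2,r5:Add2
  c4: CDB Add1=3; issue MUL r5<-Mul2  regs: r0:Mul1,r1:5,r2:1,r3:3,r4:2,r5:Mul2
  c5: stall  regs: r0:Mul1,r1:5,r2:1,r3:3,r4:2,r5:Mul2
  c6: stall  regs: r0:Mul1,r1:5,r2:1,r3:3,r4:2,r5:Mul2
  c7: CDB Add2=6; stall  regs: r0:Mul1,r1:5,r2:1,r3:3,r4:2,r5:Mul2
  c8: CDB Mul1=3; issue MUL r2<-Mul1  regs: r0:3,r1:5,r2:Mul1,r3:3,r4:2,r5:Mul2
  c9: CDB Mul2=3; issue SUB r1<-Add1  regs: r0:3,r1:Add1,r2:Mul1,r3:3,r4:2,r5:3
  c10: issue ADD r5<-Add2  regs: r0:3,r1:Add1,r2:Mul1,r3:3,r4:2,r5:Add2
  c11: stall  regs: r0:3,r1:Add1,r2:Mul1,r3:3,r4:2,r5:Add2
  c12: CDB Mul1=15; stall  regs: r0:3,r1:Add1,r2:15,r3:3,r4:2,r5:Add2
  c13: CDB Add2=5; issue SUB r0<-Add2  regs: r0:Add2,r1:Add1,r2:15,r3:3,r4:2,r5:5
  c14: -  regs: r0:Add2,r1:Add1,r2:15,r3:3,r4:2,r5:5
  c15: CDB Add1=13  regs: r0:Add2,r1:13,r2:15,r3:3,r4:2,r5:5
  c16: -  regs: r0:Add2,r1:13,r2:15,r3:3,r4:2,r5:5

STATUS = VALUE 13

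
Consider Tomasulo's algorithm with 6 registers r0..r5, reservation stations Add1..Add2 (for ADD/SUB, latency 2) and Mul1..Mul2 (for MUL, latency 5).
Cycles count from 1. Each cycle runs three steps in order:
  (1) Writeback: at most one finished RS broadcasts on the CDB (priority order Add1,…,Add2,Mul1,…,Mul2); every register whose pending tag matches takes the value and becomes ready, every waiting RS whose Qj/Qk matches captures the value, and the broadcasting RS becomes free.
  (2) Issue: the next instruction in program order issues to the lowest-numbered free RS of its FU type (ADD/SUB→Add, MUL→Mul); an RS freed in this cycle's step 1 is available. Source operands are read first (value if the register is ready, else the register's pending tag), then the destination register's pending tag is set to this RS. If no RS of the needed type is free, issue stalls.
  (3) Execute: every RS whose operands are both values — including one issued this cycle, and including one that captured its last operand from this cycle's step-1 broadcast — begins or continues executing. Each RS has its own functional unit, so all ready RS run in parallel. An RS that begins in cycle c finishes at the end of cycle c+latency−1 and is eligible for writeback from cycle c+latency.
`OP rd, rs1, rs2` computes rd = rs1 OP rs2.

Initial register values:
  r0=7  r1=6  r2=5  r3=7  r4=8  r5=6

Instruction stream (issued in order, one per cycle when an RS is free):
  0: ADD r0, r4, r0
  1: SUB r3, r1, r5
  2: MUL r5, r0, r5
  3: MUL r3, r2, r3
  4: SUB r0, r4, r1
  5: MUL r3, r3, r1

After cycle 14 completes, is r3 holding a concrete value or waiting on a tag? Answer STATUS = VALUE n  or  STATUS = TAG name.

c1: issue ADD r0<-Add1 | r0:Add1,r1:6,r2:5,r3:7,r4:8,r5:6
c2: issue SUB r3<-Add2 | r0:Add1,r1:6,r2:5,r3:Add2,r4:8,r5:6
c3: CDB Add1=15; issue MUL r5<-Mul1 | r0:15,r1:6,r2:5,r3:Add2,r4:8,r5:Mul1
c4: CDB Add2=0; issue MUL r3<-Mul2 | r0:15,r1:6,r2:5,r3:Mul2,r4:8,r5:Mul1
c5: issue SUB r0<-Add1 | r0:Add1,r1:6,r2:5,r3:Mul2,r4:8,r5:Mul1
c6: stall | r0:Add1,r1:6,r2:5,r3:Mul2,r4:8,r5:Mul1
c7: CDB Add1=2; stall | r0:2,r1:6,r2:5,r3:Mul2,r4:8,r5:Mul1
c8: CDB Mul1=90; issue MUL r3<-Mul1 | r0:2,r1:6,r2:5,r3:Mul1,r4:8,r5:90
c9: CDB Mul2=0 | r0:2,r1:6,r2:5,r3:Mul1,r4:8,r5:90
c10: - | r0:2,r1:6,r2:5,r3:Mul1,r4:8,r5:90
c11: - | r0:2,r1:6,r2:5,r3:Mul1,r4:8,r5:90
c12: - | r0:2,r1:6,r2:5,r3:Mul1,r4:8,r5:90
c13: - | r0:2,r1:6,r2:5,r3:Mul1,r4:8,r5:90
c14: CDB Mul1=0 | r0:2,r1:6,r2:5,r3:0,r4:8,r5:90

STATUS = VALUE 0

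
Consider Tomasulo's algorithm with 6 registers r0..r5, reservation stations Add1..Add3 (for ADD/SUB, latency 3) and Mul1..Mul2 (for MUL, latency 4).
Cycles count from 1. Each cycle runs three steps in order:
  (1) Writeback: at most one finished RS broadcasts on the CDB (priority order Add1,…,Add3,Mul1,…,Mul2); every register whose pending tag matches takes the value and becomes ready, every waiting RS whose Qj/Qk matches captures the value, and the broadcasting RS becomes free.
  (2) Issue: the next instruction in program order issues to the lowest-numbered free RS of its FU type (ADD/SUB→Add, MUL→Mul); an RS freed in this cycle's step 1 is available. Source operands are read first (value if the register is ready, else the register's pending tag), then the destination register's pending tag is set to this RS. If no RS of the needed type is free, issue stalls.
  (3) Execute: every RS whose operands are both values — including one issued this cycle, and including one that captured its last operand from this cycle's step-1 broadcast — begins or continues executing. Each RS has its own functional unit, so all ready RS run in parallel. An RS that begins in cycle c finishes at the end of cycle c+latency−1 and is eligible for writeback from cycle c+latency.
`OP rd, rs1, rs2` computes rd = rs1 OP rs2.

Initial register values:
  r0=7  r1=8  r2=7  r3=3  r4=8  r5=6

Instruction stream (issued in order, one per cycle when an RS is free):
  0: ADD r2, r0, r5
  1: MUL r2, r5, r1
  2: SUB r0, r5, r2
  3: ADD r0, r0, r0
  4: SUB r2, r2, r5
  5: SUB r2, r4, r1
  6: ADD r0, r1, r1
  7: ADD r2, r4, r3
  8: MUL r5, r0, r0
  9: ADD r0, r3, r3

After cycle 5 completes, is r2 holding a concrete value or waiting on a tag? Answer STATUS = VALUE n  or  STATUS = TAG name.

  c1: issue ADD r2<-Add1  regs: r0:7,r1:8,r2:Add1,r3:3,r4:8,r5:6
  c2: issue MUL r2<-Mul1  regs: r0:7,r1:8,r2:Mul1,r3:3,r4:8,r5:6
  c3: issue SUB r0<-Add2  regs: r0:Add2,r1:8,r2:Mul1,r3:3,r4:8,r5:6
  c4: CDB Add1=13; issue ADD r0<-Add1  regs: r0:Add1,r1:8,r2:Mul1,r3:3,r4:8,r5:6
  c5: issue SUB r2<-Add3  regs: r0:Add1,r1:8,r2:Add3,r3:3,r4:8,r5:6

STATUS = TAG Add3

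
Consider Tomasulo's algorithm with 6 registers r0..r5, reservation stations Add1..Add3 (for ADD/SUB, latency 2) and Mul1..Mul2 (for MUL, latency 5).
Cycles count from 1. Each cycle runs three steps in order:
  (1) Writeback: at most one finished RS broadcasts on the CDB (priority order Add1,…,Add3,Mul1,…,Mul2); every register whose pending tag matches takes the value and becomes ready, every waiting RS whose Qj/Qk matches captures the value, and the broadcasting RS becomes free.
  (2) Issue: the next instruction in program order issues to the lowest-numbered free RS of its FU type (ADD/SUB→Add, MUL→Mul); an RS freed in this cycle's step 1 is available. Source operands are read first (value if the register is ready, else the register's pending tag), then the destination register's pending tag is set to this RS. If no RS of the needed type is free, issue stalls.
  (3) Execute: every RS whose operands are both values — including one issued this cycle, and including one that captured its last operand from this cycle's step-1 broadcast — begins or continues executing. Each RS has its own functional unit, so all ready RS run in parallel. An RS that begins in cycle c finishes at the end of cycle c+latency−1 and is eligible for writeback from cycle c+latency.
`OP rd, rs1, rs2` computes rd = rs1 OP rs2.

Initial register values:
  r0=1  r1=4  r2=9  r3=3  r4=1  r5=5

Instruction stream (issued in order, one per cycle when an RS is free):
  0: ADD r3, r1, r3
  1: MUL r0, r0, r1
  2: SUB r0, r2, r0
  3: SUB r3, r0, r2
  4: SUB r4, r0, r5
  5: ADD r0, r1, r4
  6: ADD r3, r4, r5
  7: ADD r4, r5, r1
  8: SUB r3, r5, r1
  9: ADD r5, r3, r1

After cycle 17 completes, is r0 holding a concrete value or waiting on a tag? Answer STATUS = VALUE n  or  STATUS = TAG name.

STATUS = VALUE 4

  c1: issue ADD r3<-Add1  regs: r0:1,r1:4,r2:9,r3:Add1,r4:1,r5:5
  c2: issue MUL r0<-Mul1  regs: r0:Mul1,r1:4,r2:9,r3:Add1,r4:1,r5:5
  c3: CDB Add1=7; issue SUB r0<-Add1  regs: r0:Add1,r1:4,r2:9,r3:7,r4:1,r5:5
  c4: issue SUB r3<-Add2  regs: r0:Add1,r1:4,r2:9,r3:Add2,r4:1,r5:5
  c5: issue SUB r4<-Add3  regs: r0:Add1,r1:4,r2:9,r3:Add2,r4:Add3,r5:5
  c6: stall  regs: r0:Add1,r1:4,r2:9,r3:Add2,r4:Add3,r5:5
  c7: CDB Mul1=4; stall  regs: r0:Add1,r1:4,r2:9,r3:Add2,r4:Add3,r5:5
  c8: stall  regs: r0:Add1,r1:4,r2:9,r3:Add2,r4:Add3,r5:5
  c9: CDB Add1=5; issue ADD r0<-Add1  regs: r0:Add1,r1:4,r2:9,r3:Add2,r4:Add3,r5:5
  c10: stall  regs: r0:Add1,r1:4,r2:9,r3:Add2,r4:Add3,r5:5
  c11: CDB Add2=-4; issue ADD r3<-Add2  regs: r0:Add1,r1:4,r2:9,r3:Add2,r4:Add3,r5:5
  c12: CDB Add3=0; issue ADD r4<-Add3  regs: r0:Add1,r1:4,r2:9,r3:Add2,r4:Add3,r5:5
  c13: stall  regs: r0:Add1,r1:4,r2:9,r3:Add2,r4:Add3,r5:5
  c14: CDB Add1=4; issue SUB r3<-Add1  regs: r0:4,r1:4,r2:9,r3:Add1,r4:Add3,r5:5
  c15: CDB Add2=5; issue ADD r5<-Add2  regs: r0:4,r1:4,r2:9,r3:Add1,r4:Add3,r5:Add2
  c16: CDB Add1=1  regs: r0:4,r1:4,r2:9,r3:1,r4:Add3,r5:Add2
  c17: CDB Add3=9  regs: r0:4,r1:4,r2:9,r3:1,r4:9,r5:Add2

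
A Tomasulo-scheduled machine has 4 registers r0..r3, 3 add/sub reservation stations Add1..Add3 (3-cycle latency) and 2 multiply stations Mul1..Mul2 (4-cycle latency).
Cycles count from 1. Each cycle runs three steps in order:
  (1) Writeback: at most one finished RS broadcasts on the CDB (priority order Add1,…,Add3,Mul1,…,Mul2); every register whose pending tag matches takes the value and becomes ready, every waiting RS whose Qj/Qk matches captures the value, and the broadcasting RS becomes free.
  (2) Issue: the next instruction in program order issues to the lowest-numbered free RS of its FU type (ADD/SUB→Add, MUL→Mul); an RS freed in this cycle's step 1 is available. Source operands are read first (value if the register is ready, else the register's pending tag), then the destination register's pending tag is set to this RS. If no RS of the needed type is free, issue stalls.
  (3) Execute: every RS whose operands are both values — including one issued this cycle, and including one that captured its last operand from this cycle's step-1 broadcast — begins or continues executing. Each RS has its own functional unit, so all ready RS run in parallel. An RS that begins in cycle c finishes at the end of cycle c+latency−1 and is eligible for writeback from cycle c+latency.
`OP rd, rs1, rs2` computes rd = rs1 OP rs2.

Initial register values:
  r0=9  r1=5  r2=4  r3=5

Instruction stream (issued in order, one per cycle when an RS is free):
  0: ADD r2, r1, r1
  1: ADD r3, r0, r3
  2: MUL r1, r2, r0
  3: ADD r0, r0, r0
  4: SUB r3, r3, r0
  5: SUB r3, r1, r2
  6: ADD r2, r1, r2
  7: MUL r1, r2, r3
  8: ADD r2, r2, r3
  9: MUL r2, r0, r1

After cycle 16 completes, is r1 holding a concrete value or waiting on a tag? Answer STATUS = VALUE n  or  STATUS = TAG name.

STATUS = VALUE 8000

  c1: issue ADD r2<-Add1  regs: r0:9,r1:5,r2:Add1,r3:5
  c2: issue ADD r3<-Add2  regs: r0:9,r1:5,r2:Add1,r3:Add2
  c3: issue MUL r1<-Mul1  regs: r0:9,r1:Mul1,r2:Add1,r3:Add2
  c4: CDB Add1=10; issue ADD r0<-Add1  regs: r0:Add1,r1:Mul1,r2:10,r3:Add2
  c5: CDB Add2=14; issue SUB r3<-Add2  regs: r0:Add1,r1:Mul1,r2:10,r3:Add2
  c6: issue SUB r3<-Add3  regs: r0:Add1,r1:Mul1,r2:10,r3:Add3
  c7: CDB Add1=18; issue ADD r2<-Add1  regs: r0:18,r1:Mul1,r2:Add1,r3:Add3
  c8: CDB Mul1=90; issue MUL r1<-Mul1  regs: r0:18,r1:Mul1,r2:Add1,r3:Add3
  c9: stall  regs: r0:18,r1:Mul1,r2:Add1,r3:Add3
  c10: CDB Add2=-4; issue ADD r2<-Add2  regs: r0:18,r1:Mul1,r2:Add2,r3:Add3
  c11: CDB Add1=100; issue MUL r2<-Mul2  regs: r0:18,r1:Mul1,r2:Mul2,r3:Add3
  c12: CDB Add3=80  regs: r0:18,r1:Mul1,r2:Mul2,r3:80
  c13: -  regs: r0:18,r1:Mul1,r2:Mul2,r3:80
  c14: -  regs: r0:18,r1:Mul1,r2:Mul2,r3:80
  c15: CDB Add2=180  regs: r0:18,r1:Mul1,r2:Mul2,r3:80
  c16: CDB Mul1=8000  regs: r0:18,r1:8000,r2:Mul2,r3:80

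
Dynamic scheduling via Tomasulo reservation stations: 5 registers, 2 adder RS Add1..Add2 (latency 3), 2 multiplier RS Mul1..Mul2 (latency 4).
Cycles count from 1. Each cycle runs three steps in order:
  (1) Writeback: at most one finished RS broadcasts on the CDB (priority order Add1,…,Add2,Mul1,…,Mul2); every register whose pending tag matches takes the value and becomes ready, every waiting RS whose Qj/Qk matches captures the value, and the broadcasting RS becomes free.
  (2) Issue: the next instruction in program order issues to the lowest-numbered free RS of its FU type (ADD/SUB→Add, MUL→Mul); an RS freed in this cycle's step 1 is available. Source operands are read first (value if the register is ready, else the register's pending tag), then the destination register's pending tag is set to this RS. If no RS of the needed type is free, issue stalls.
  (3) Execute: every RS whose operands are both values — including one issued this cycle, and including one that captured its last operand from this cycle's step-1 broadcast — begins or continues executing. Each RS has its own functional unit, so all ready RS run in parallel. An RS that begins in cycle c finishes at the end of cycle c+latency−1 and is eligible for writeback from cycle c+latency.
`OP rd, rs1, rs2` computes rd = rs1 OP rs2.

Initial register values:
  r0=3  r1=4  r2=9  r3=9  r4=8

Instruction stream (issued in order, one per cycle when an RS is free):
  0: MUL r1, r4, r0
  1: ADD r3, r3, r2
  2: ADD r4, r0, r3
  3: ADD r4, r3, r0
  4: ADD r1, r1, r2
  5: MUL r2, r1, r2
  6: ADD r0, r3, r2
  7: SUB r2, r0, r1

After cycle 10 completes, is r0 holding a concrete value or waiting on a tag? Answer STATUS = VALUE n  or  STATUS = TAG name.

  c1: issue MUL r1<-Mul1  regs: r0:3,r1:Mul1,r2:9,r3:9,r4:8
  c2: issue ADD r3<-Add1  regs: r0:3,r1:Mul1,r2:9,r3:Add1,r4:8
  c3: issue ADD r4<-Add2  regs: r0:3,r1:Mul1,r2:9,r3:Add1,r4:Add2
  c4: stall  regs: r0:3,r1:Mul1,r2:9,r3:Add1,r4:Add2
  c5: CDB Add1=18; issue ADD r4<-Add1  regs: r0:3,r1:Mul1,r2:9,r3:18,r4:Add1
  c6: CDB Mul1=24; stall  regs: r0:3,r1:24,r2:9,r3:18,r4:Add1
  c7: stall  regs: r0:3,r1:24,r2:9,r3:18,r4:Add1
  c8: CDB Add1=21; issue ADD r1<-Add1  regs: r0:3,r1:Add1,r2:9,r3:18,r4:21
  c9: CDB Add2=21; issue MUL r2<-Mul1  regs: r0:3,r1:Add1,r2:Mul1,r3:18,r4:21
  c10: issue ADD r0<-Add2  regs: r0:Add2,r1:Add1,r2:Mul1,r3:18,r4:21

STATUS = TAG Add2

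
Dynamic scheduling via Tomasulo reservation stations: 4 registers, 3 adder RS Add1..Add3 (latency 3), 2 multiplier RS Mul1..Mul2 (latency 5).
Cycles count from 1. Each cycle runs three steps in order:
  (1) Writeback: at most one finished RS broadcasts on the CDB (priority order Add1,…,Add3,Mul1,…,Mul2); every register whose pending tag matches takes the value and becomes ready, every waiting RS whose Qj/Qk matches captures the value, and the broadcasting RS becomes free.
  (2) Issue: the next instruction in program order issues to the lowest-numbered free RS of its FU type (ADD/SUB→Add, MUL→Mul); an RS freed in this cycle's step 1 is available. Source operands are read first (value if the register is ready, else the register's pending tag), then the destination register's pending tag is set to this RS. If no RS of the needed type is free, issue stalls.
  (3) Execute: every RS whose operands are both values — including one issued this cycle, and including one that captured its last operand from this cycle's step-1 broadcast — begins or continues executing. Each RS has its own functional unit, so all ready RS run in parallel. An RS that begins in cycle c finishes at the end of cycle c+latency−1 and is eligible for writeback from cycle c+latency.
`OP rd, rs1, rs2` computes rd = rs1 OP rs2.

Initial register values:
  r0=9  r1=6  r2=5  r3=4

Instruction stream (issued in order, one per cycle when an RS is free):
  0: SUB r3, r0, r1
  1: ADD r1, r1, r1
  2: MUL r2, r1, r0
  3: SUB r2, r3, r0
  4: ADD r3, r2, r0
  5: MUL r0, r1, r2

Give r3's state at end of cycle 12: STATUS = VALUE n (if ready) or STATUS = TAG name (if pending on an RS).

STATUS = VALUE 3

cycle 1: issue SUB r3<-Add1 // r0:9,r1:6,r2:5,r3:Add1
cycle 2: issue ADD r1<-Add2 // r0:9,r1:Add2,r2:5,r3:Add1
cycle 3: issue MUL r2<-Mul1 // r0:9,r1:Add2,r2:Mul1,r3:Add1
cycle 4: CDB Add1=3; issue SUB r2<-Add1 // r0:9,r1:Add2,r2:Add1,r3:3
cycle 5: CDB Add2=12; issue ADD r3<-Add2 // r0:9,r1:12,r2:Add1,r3:Add2
cycle 6: issue MUL r0<-Mul2 // r0:Mul2,r1:12,r2:Add1,r3:Add2
cycle 7: CDB Add1=-6 // r0:Mul2,r1:12,r2:-6,r3:Add2
cycle 8: - // r0:Mul2,r1:12,r2:-6,r3:Add2
cycle 9: - // r0:Mul2,r1:12,r2:-6,r3:Add2
cycle 10: CDB Add2=3 // r0:Mul2,r1:12,r2:-6,r3:3
cycle 11: CDB Mul1=108 // r0:Mul2,r1:12,r2:-6,r3:3
cycle 12: CDB Mul2=-72 // r0:-72,r1:12,r2:-6,r3:3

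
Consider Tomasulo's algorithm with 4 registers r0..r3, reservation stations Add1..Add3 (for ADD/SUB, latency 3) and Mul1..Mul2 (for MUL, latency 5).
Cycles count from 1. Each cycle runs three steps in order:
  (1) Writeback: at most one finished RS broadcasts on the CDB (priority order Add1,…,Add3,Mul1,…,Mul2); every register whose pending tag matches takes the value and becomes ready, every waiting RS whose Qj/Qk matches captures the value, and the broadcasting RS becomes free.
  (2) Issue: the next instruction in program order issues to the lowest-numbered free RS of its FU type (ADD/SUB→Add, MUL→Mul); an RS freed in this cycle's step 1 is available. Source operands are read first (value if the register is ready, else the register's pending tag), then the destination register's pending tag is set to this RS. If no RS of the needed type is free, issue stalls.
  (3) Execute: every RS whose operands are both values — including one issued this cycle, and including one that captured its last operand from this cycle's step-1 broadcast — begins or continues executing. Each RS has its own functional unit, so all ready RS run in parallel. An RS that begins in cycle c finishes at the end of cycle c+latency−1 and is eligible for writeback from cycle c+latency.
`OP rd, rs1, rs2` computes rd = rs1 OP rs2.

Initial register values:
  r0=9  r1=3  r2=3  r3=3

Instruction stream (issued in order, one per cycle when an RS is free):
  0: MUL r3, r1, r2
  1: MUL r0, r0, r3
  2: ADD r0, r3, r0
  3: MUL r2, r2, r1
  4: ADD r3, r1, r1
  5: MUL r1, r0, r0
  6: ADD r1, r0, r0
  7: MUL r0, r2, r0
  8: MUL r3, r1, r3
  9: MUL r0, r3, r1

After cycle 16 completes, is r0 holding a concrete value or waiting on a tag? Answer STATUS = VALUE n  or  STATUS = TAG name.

STATUS = TAG Mul2

c1: issue MUL r3<-Mul1 | r0:9,r1:3,r2:3,r3:Mul1
c2: issue MUL r0<-Mul2 | r0:Mul2,r1:3,r2:3,r3:Mul1
c3: issue ADD r0<-Add1 | r0:Add1,r1:3,r2:3,r3:Mul1
c4: stall | r0:Add1,r1:3,r2:3,r3:Mul1
c5: stall | r0:Add1,r1:3,r2:3,r3:Mul1
c6: CDB Mul1=9; issue MUL r2<-Mul1 | r0:Add1,r1:3,r2:Mul1,r3:9
c7: issue ADD r3<-Add2 | r0:Add1,r1:3,r2:Mul1,r3:Add2
c8: stall | r0:Add1,r1:3,r2:Mul1,r3:Add2
c9: stall | r0:Add1,r1:3,r2:Mul1,r3:Add2
c10: CDB Add2=6; stall | r0:Add1,r1:3,r2:Mul1,r3:6
c11: CDB Mul1=9; issue MUL r1<-Mul1 | r0:Add1,r1:Mul1,r2:9,r3:6
c12: CDB Mul2=81; issue ADD r1<-Add2 | r0:Add1,r1:Add2,r2:9,r3:6
c13: issue MUL r0<-Mul2 | r0:Mul2,r1:Add2,r2:9,r3:6
c14: stall | r0:Mul2,r1:Add2,r2:9,r3:6
c15: CDB Add1=90; stall | r0:Mul2,r1:Add2,r2:9,r3:6
c16: stall | r0:Mul2,r1:Add2,r2:9,r3:6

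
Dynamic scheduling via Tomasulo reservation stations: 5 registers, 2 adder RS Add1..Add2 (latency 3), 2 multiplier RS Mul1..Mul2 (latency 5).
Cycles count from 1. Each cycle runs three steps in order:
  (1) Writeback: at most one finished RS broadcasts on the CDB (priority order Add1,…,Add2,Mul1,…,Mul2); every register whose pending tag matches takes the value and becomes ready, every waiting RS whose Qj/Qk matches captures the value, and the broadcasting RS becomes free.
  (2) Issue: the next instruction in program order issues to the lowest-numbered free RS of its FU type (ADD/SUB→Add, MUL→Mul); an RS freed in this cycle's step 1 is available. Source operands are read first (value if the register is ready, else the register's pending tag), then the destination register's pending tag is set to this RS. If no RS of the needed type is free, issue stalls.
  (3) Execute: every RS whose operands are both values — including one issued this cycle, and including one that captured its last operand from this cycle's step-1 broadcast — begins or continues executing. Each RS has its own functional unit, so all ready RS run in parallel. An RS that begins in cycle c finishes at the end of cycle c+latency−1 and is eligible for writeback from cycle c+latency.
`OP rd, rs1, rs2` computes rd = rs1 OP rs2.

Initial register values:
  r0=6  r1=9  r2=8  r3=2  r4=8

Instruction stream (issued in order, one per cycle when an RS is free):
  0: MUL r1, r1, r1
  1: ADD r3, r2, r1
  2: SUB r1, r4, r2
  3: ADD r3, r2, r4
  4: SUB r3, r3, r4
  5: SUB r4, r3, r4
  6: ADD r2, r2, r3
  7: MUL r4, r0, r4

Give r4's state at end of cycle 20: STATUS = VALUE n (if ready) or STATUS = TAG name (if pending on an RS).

STATUS = VALUE 0

c1: issue MUL r1<-Mul1 | r0:6,r1:Mul1,r2:8,r3:2,r4:8
c2: issue ADD r3<-Add1 | r0:6,r1:Mul1,r2:8,r3:Add1,r4:8
c3: issue SUB r1<-Add2 | r0:6,r1:Add2,r2:8,r3:Add1,r4:8
c4: stall | r0:6,r1:Add2,r2:8,r3:Add1,r4:8
c5: stall | r0:6,r1:Add2,r2:8,r3:Add1,r4:8
c6: CDB Add2=0; issue ADD r3<-Add2 | r0:6,r1:0,r2:8,r3:Add2,r4:8
c7: CDB Mul1=81; stall | r0:6,r1:0,r2:8,r3:Add2,r4:8
c8: stall | r0:6,r1:0,r2:8,r3:Add2,r4:8
c9: CDB Add2=16; issue SUB r3<-Add2 | r0:6,r1:0,r2:8,r3:Add2,r4:8
c10: CDB Add1=89; issue SUB r4<-Add1 | r0:6,r1:0,r2:8,r3:Add2,r4:Add1
c11: stall | r0:6,r1:0,r2:8,r3:Add2,r4:Add1
c12: CDB Add2=8; issue ADD r2<-Add2 | r0:6,r1:0,r2:Add2,r3:8,r4:Add1
c13: issue MUL r4<-Mul1 | r0:6,r1:0,r2:Add2,r3:8,r4:Mul1
c14: - | r0:6,r1:0,r2:Add2,r3:8,r4:Mul1
c15: CDB Add1=0 | r0:6,r1:0,r2:Add2,r3:8,r4:Mul1
c16: CDB Add2=16 | r0:6,r1:0,r2:16,r3:8,r4:Mul1
c17: - | r0:6,r1:0,r2:16,r3:8,r4:Mul1
c18: - | r0:6,r1:0,r2:16,r3:8,r4:Mul1
c19: - | r0:6,r1:0,r2:16,r3:8,r4:Mul1
c20: CDB Mul1=0 | r0:6,r1:0,r2:16,r3:8,r4:0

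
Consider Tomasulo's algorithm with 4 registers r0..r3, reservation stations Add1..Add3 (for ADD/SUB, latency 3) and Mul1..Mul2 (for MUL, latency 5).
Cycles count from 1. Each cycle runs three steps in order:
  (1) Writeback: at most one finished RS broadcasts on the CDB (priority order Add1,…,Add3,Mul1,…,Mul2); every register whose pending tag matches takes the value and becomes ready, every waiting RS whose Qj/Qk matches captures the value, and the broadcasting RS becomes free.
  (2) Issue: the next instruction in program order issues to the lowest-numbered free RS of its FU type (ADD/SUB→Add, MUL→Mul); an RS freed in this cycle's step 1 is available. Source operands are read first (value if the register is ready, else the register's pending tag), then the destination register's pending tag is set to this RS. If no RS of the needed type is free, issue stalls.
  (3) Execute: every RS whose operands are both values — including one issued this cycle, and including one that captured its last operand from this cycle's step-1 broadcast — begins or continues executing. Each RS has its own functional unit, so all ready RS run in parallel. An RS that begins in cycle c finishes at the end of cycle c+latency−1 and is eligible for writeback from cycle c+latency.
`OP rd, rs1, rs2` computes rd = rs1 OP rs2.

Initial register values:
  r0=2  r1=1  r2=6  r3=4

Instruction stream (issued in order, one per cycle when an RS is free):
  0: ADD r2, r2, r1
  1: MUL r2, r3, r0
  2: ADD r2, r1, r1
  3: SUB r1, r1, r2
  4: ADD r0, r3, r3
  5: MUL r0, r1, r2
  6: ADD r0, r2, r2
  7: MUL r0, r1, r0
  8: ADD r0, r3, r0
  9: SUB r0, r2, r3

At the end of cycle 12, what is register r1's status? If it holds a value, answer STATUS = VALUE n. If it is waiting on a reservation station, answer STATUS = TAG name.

cycle 1: issue ADD r2<-Add1 // r0:2,r1:1,r2:Add1,r3:4
cycle 2: issue MUL r2<-Mul1 // r0:2,r1:1,r2:Mul1,r3:4
cycle 3: issue ADD r2<-Add2 // r0:2,r1:1,r2:Add2,r3:4
cycle 4: CDB Add1=7; issue SUB r1<-Add1 // r0:2,r1:Add1,r2:Add2,r3:4
cycle 5: issue ADD r0<-Add3 // r0:Add3,r1:Add1,r2:Add2,r3:4
cycle 6: CDB Add2=2; issue MUL r0<-Mul2 // r0:Mul2,r1:Add1,r2:2,r3:4
cycle 7: CDB Mul1=8; issue ADD r0<-Add2 // r0:Add2,r1:Add1,r2:2,r3:4
cycle 8: CDB Add3=8; issue MUL r0<-Mul1 // r0:Mul1,r1:Add1,r2:2,r3:4
cycle 9: CDB Add1=-1; issue ADD r0<-Add1 // r0:Add1,r1:-1,r2:2,r3:4
cycle 10: CDB Add2=4; issue SUB r0<-Add2 // r0:Add2,r1:-1,r2:2,r3:4
cycle 11: - // r0:Add2,r1:-1,r2:2,r3:4
cycle 12: - // r0:Add2,r1:-1,r2:2,r3:4

STATUS = VALUE -1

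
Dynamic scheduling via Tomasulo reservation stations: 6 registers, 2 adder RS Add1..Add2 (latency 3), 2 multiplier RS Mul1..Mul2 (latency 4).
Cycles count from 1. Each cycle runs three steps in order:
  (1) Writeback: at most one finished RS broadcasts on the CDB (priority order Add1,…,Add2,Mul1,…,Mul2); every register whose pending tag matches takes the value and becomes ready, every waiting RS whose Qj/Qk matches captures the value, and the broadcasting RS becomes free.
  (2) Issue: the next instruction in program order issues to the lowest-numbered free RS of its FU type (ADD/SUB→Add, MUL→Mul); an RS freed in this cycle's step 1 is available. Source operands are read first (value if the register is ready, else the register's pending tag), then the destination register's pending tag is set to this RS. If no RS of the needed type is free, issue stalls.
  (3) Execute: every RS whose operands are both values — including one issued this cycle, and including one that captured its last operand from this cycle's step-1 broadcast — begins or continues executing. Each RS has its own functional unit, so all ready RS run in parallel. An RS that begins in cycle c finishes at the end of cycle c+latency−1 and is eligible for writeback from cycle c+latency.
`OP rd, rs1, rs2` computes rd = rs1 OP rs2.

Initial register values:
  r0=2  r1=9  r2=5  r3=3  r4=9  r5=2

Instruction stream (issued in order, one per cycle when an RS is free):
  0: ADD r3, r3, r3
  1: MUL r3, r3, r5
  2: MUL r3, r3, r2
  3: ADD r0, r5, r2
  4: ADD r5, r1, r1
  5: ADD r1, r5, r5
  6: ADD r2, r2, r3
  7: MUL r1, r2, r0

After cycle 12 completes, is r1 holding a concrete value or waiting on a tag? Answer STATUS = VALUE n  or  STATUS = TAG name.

cycle 1: issue ADD r3<-Add1 // r0:2,r1:9,r2:5,r3:Add1,r4:9,r5:2
cycle 2: issue MUL r3<-Mul1 // r0:2,r1:9,r2:5,r3:Mul1,r4:9,r5:2
cycle 3: issue MUL r3<-Mul2 // r0:2,r1:9,r2:5,r3:Mul2,r4:9,r5:2
cycle 4: CDB Add1=6; issue ADD r0<-Add1 // r0:Add1,r1:9,r2:5,r3:Mul2,r4:9,r5:2
cycle 5: issue ADD r5<-Add2 // r0:Add1,r1:9,r2:5,r3:Mul2,r4:9,r5:Add2
cycle 6: stall // r0:Add1,r1:9,r2:5,r3:Mul2,r4:9,r5:Add2
cycle 7: CDB Add1=7; issue ADD r1<-Add1 // r0:7,r1:Add1,r2:5,r3:Mul2,r4:9,r5:Add2
cycle 8: CDB Add2=18; issue ADD r2<-Add2 // r0:7,r1:Add1,r2:Add2,r3:Mul2,r4:9,r5:18
cycle 9: CDB Mul1=12; issue MUL r1<-Mul1 // r0:7,r1:Mul1,r2:Add2,r3:Mul2,r4:9,r5:18
cycle 10: - // r0:7,r1:Mul1,r2:Add2,r3:Mul2,r4:9,r5:18
cycle 11: CDB Add1=36 // r0:7,r1:Mul1,r2:Add2,r3:Mul2,r4:9,r5:18
cycle 12: - // r0:7,r1:Mul1,r2:Add2,r3:Mul2,r4:9,r5:18

STATUS = TAG Mul1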